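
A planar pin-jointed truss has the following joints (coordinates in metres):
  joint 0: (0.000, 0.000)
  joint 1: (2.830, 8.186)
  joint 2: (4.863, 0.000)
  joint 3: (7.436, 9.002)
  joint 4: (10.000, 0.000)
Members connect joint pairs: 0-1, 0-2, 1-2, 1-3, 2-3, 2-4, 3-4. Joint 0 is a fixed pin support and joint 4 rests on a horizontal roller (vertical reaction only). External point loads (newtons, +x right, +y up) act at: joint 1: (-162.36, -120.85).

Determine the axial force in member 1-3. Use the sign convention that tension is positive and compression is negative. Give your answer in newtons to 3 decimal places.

N=5 nodes, M=7 members, R=3 reactions → 2N=10, M+R=10
member 0 (0-1): L=8.6614, (cx,cy)=(0.3267,0.9451)
member 1 (0-2): L=4.8630, (cx,cy)=(1.0000,0.0000)
member 2 (1-2): L=8.4347, (cx,cy)=(0.2410,-0.9705)
member 3 (1-3): L=4.6777, (cx,cy)=(0.9847,0.1744)
member 4 (2-3): L=9.3625, (cx,cy)=(0.2748,0.9615)
member 5 (2-4): L=5.1370, (cx,cy)=(1.0000,0.0000)
member 6 (3-4): L=9.3600, (cx,cy)=(0.2739,-0.9617)
solve A·x = −loads:
  F[0-1] = -232.3075 N (compression)
  F[0-2] = -86.4563 N (compression)
  F[1-2] = +112.5364 N (tension)
  F[1-3] = +60.2557 N (tension)
  F[2-3] = -113.5924 N (compression)
  F[2-4] = -28.1144 N (compression)
  F[3-4] = +102.6331 N (tension)
  Rx@0 = +162.3600 N
  Ry@0 = +219.5573 N
  Ry@4 = -98.7073 N

60.256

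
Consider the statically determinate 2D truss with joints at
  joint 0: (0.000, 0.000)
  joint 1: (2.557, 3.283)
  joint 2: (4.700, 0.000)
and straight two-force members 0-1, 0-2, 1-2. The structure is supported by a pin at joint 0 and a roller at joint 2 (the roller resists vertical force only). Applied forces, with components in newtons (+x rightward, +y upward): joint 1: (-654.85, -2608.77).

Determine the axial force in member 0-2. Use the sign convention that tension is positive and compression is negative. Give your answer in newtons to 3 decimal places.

N=3 nodes, M=3 members, R=3 reactions → 2N=6, M+R=6
member 0 (0-1): L=4.1613, (cx,cy)=(0.6145,0.7889)
member 1 (0-2): L=4.7000, (cx,cy)=(1.0000,0.0000)
member 2 (1-2): L=3.9205, (cx,cy)=(0.5466,-0.8374)
solve A·x = −loads:
  F[0-1] = -2087.4997 N (compression)
  F[0-2] = +627.8619 N (tension)
  F[1-2] = -1148.6468 N (compression)
  Rx@0 = +654.8500 N
  Ry@0 = +1646.9078 N
  Ry@2 = +961.8622 N

627.862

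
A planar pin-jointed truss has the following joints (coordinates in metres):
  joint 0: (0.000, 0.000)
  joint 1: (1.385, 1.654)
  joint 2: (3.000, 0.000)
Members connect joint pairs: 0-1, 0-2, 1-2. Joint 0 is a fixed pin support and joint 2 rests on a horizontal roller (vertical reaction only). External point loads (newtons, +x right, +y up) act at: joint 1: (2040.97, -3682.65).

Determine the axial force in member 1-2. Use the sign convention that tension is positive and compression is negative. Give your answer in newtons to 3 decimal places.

-3948.908

N=3 nodes, M=3 members, R=3 reactions → 2N=6, M+R=6
member 0 (0-1): L=2.1573, (cx,cy)=(0.6420,0.7667)
member 1 (0-2): L=3.0000, (cx,cy)=(1.0000,0.0000)
member 2 (1-2): L=2.3117, (cx,cy)=(0.6986,-0.7155)
solve A·x = −loads:
  F[0-1] = -1118.0895 N (compression)
  F[0-2] = +2758.7906 N (tension)
  F[1-2] = -3948.9082 N (compression)
  Rx@0 = -2040.9700 N
  Ry@0 = +857.2385 N
  Ry@2 = +2825.4115 N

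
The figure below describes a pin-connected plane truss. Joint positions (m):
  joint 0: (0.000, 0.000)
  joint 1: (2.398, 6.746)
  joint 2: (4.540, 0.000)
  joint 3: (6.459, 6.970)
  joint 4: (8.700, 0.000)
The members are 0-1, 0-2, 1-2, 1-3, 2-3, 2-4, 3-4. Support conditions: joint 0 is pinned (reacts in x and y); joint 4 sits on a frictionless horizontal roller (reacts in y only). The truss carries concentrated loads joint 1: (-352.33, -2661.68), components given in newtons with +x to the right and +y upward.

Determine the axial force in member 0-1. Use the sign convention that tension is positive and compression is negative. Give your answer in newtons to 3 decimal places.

-2336.170

N=5 nodes, M=7 members, R=3 reactions → 2N=10, M+R=10
member 0 (0-1): L=7.1595, (cx,cy)=(0.3349,0.9422)
member 1 (0-2): L=4.5400, (cx,cy)=(1.0000,0.0000)
member 2 (1-2): L=7.0779, (cx,cy)=(0.3026,-0.9531)
member 3 (1-3): L=4.0672, (cx,cy)=(0.9985,0.0551)
member 4 (2-3): L=7.2293, (cx,cy)=(0.2654,0.9641)
member 5 (2-4): L=4.1600, (cx,cy)=(1.0000,0.0000)
member 6 (3-4): L=7.3214, (cx,cy)=(0.3061,-0.9520)
solve A·x = −loads:
  F[0-1] = -2336.1696 N (compression)
  F[0-2] = +430.1420 N (tension)
  F[1-2] = -499.2505 N (compression)
  F[1-3] = -279.4770 N (compression)
  F[2-3] = +493.5449 N (tension)
  F[2-4] = +148.0433 N (tension)
  F[3-4] = -483.6615 N (compression)
  Rx@0 = +352.3300 N
  Ry@0 = +2201.2328 N
  Ry@4 = +460.4472 N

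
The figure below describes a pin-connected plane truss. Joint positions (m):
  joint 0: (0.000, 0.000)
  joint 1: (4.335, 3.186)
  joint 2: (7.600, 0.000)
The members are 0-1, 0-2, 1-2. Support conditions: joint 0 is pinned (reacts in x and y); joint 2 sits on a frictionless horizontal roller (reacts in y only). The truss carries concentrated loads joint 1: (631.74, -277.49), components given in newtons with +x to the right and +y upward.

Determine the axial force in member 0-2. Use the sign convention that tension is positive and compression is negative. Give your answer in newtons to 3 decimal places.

433.602

N=3 nodes, M=3 members, R=3 reactions → 2N=6, M+R=6
member 0 (0-1): L=5.3799, (cx,cy)=(0.8058,0.5922)
member 1 (0-2): L=7.6000, (cx,cy)=(1.0000,0.0000)
member 2 (1-2): L=4.5619, (cx,cy)=(0.7157,-0.6984)
solve A·x = −loads:
  F[0-1] = +245.8942 N (tension)
  F[0-2] = +433.6023 N (tension)
  F[1-2] = -605.8332 N (compression)
  Rx@0 = -631.7400 N
  Ry@0 = -145.6209 N
  Ry@2 = +423.1109 N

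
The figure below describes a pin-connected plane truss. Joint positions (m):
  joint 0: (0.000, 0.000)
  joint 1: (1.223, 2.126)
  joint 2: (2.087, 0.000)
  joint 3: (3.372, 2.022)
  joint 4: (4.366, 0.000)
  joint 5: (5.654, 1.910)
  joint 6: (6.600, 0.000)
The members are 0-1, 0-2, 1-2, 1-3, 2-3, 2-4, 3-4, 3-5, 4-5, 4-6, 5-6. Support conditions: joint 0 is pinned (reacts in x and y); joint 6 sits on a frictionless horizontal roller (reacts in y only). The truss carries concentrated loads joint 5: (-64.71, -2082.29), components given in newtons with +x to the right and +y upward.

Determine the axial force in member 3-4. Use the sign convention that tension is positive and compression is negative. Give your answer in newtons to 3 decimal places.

N=7 nodes, M=11 members, R=3 reactions → 2N=14, M+R=14
member 0 (0-1): L=2.4527, (cx,cy)=(0.4986,0.8668)
member 1 (0-2): L=2.0870, (cx,cy)=(1.0000,0.0000)
member 2 (1-2): L=2.2949, (cx,cy)=(0.3765,-0.9264)
member 3 (1-3): L=2.1515, (cx,cy)=(0.9988,-0.0483)
member 4 (2-3): L=2.3958, (cx,cy)=(0.5364,0.8440)
member 5 (2-4): L=2.2790, (cx,cy)=(1.0000,0.0000)
member 6 (3-4): L=2.2531, (cx,cy)=(0.4412,-0.8974)
member 7 (3-5): L=2.2847, (cx,cy)=(0.9988,-0.0490)
member 8 (4-5): L=2.3037, (cx,cy)=(0.5591,0.8291)
member 9 (4-6): L=2.2340, (cx,cy)=(1.0000,0.0000)
member 10 (5-6): L=2.1314, (cx,cy)=(0.4438,-0.8961)
solve A·x = −loads:
  F[0-1] = -365.9262 N (compression)
  F[0-2] = +117.7553 N (tension)
  F[1-2] = +358.9727 N (tension)
  F[1-3] = -317.9881 N (compression)
  F[2-3] = -394.0331 N (compression)
  F[2-4] = +464.2508 N (tension)
  F[3-4] = +391.8250 N (tension)
  F[3-5] = -702.6660 N (compression)
  F[4-5] = -424.1145 N (compression)
  F[4-6] = +874.2336 N (tension)
  F[5-6] = -1969.7382 N (compression)
  Rx@0 = +64.7100 N
  Ry@0 = +317.1882 N
  Ry@6 = +1765.1018 N

391.825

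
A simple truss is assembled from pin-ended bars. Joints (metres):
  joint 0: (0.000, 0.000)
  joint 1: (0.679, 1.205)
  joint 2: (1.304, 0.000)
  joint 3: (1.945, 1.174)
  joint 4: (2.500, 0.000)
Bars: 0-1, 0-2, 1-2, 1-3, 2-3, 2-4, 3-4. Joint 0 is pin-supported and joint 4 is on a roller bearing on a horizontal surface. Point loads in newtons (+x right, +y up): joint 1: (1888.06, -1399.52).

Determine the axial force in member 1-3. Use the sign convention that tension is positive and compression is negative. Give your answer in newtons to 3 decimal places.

-1297.380

N=5 nodes, M=7 members, R=3 reactions → 2N=10, M+R=10
member 0 (0-1): L=1.3831, (cx,cy)=(0.4909,0.8712)
member 1 (0-2): L=1.3040, (cx,cy)=(1.0000,0.0000)
member 2 (1-2): L=1.3574, (cx,cy)=(0.4604,-0.8877)
member 3 (1-3): L=1.2664, (cx,cy)=(0.9997,-0.0245)
member 4 (2-3): L=1.3376, (cx,cy)=(0.4792,0.8777)
member 5 (2-4): L=1.1960, (cx,cy)=(1.0000,0.0000)
member 6 (3-4): L=1.2986, (cx,cy)=(0.4274,-0.9041)
solve A·x = −loads:
  F[0-1] = -125.5330 N (compression)
  F[0-2] = +1949.6858 N (tension)
  F[1-2] = -1417.5931 N (compression)
  F[1-3] = -1297.3798 N (compression)
  F[2-3] = +1433.7497 N (tension)
  F[2-4] = +609.9112 N (tension)
  F[3-4] = -1427.0566 N (compression)
  Rx@0 = -1888.0600 N
  Ry@0 = +109.3654 N
  Ry@4 = +1290.1546 N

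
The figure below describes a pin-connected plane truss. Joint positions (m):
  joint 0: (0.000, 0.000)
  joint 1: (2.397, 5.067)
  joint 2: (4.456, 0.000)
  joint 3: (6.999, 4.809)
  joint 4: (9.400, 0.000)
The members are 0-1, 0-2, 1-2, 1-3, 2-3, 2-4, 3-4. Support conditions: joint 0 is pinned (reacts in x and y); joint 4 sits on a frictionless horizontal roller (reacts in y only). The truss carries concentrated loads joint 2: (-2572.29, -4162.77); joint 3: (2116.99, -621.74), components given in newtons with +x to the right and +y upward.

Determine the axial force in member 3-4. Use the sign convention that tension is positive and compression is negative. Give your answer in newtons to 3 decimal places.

N=5 nodes, M=7 members, R=3 reactions → 2N=10, M+R=10
member 0 (0-1): L=5.6054, (cx,cy)=(0.4276,0.9040)
member 1 (0-2): L=4.4560, (cx,cy)=(1.0000,0.0000)
member 2 (1-2): L=5.4694, (cx,cy)=(0.3765,-0.9264)
member 3 (1-3): L=4.6092, (cx,cy)=(0.9984,-0.0560)
member 4 (2-3): L=5.4400, (cx,cy)=(0.4675,0.8840)
member 5 (2-4): L=4.9440, (cx,cy)=(1.0000,0.0000)
member 6 (3-4): L=5.3751, (cx,cy)=(0.4467,-0.8947)
solve A·x = −loads:
  F[0-1] = -1399.6318 N (compression)
  F[0-2] = +143.2192 N (tension)
  F[1-2] = +1434.5746 N (tension)
  F[1-3] = -1140.3676 N (compression)
  F[2-3] = +3205.5393 N (tension)
  F[2-4] = +1757.0911 N (tension)
  F[3-4] = -3933.5577 N (compression)
  Rx@0 = +455.3000 N
  Ry@0 = +1265.2051 N
  Ry@4 = +3519.3049 N

-3933.558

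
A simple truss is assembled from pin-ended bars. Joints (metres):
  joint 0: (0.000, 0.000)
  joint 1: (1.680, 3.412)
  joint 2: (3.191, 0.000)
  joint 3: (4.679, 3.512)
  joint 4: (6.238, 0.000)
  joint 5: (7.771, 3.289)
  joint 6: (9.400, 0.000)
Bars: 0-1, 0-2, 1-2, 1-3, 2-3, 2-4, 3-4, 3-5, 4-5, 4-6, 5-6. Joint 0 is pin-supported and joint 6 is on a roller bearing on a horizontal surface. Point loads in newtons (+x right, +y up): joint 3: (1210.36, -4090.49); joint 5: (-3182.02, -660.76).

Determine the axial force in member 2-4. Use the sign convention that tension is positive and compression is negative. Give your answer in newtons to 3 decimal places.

1798.784

N=7 nodes, M=11 members, R=3 reactions → 2N=14, M+R=14
member 0 (0-1): L=3.8032, (cx,cy)=(0.4417,0.8971)
member 1 (0-2): L=3.1910, (cx,cy)=(1.0000,0.0000)
member 2 (1-2): L=3.7316, (cx,cy)=(0.4049,-0.9144)
member 3 (1-3): L=3.0007, (cx,cy)=(0.9994,0.0333)
member 4 (2-3): L=3.8142, (cx,cy)=(0.3901,0.9208)
member 5 (2-4): L=3.0470, (cx,cy)=(1.0000,0.0000)
member 6 (3-4): L=3.8425, (cx,cy)=(0.4057,-0.9140)
member 7 (3-5): L=3.1000, (cx,cy)=(0.9974,-0.0719)
member 8 (4-5): L=3.6287, (cx,cy)=(0.4225,0.9064)
member 9 (4-6): L=3.1620, (cx,cy)=(1.0000,0.0000)
member 10 (5-6): L=3.6703, (cx,cy)=(0.4438,-0.8961)
solve A·x = −loads:
  F[0-1] = -3154.5056 N (compression)
  F[0-2] = -578.2009 N (compression)
  F[1-2] = +3000.0245 N (tension)
  F[1-3] = -2609.6778 N (compression)
  F[2-3] = -2979.1321 N (compression)
  F[2-4] = +1798.7840 N (tension)
  F[3-4] = -1018.6330 N (compression)
  F[3-5] = -4579.3798 N (compression)
  F[4-5] = +1027.1897 N (tension)
  F[4-6] = +951.5465 N (tension)
  F[5-6] = -2143.9342 N (compression)
  Rx@0 = +1971.6600 N
  Ry@0 = +2830.0490 N
  Ry@6 = +1921.2010 N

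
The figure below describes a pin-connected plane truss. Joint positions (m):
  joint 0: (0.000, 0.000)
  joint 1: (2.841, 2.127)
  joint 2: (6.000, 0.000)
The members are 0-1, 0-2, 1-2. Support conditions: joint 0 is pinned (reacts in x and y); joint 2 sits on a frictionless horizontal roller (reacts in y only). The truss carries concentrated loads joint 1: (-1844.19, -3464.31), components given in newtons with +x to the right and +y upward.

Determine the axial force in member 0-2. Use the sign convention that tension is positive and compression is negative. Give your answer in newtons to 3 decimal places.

1465.267

N=3 nodes, M=3 members, R=3 reactions → 2N=6, M+R=6
member 0 (0-1): L=3.5490, (cx,cy)=(0.8005,0.5993)
member 1 (0-2): L=6.0000, (cx,cy)=(1.0000,0.0000)
member 2 (1-2): L=3.8083, (cx,cy)=(0.8295,-0.5585)
solve A·x = −loads:
  F[0-1] = -4134.2020 N (compression)
  F[0-2] = +1465.2672 N (tension)
  F[1-2] = -1766.4537 N (compression)
  Rx@0 = +1844.1900 N
  Ry@0 = +2477.7246 N
  Ry@2 = +986.5854 N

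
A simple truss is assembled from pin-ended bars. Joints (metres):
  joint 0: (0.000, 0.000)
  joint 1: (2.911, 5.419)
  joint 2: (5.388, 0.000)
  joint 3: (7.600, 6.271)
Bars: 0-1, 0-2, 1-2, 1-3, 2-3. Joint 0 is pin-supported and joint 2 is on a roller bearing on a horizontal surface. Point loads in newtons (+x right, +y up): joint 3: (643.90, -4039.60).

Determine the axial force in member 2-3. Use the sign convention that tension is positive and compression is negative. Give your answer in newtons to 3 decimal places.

N=4 nodes, M=5 members, R=3 reactions → 2N=8, M+R=8
member 0 (0-1): L=6.1514, (cx,cy)=(0.4732,0.8809)
member 1 (0-2): L=5.3880, (cx,cy)=(1.0000,0.0000)
member 2 (1-2): L=5.9583, (cx,cy)=(0.4157,-0.9095)
member 3 (1-3): L=4.7658, (cx,cy)=(0.9839,0.1788)
member 4 (2-3): L=6.6497, (cx,cy)=(0.3326,0.9431)
solve A·x = −loads:
  F[0-1] = +2733.2713 N (tension)
  F[0-2] = -649.5581 N (compression)
  F[1-2] = -2205.8502 N (compression)
  F[1-3] = +2246.6769 N (tension)
  F[2-3] = -4709.4452 N (compression)
  Rx@0 = -643.9000 N
  Ry@0 = -2407.8493 N
  Ry@2 = +6447.4493 N

-4709.445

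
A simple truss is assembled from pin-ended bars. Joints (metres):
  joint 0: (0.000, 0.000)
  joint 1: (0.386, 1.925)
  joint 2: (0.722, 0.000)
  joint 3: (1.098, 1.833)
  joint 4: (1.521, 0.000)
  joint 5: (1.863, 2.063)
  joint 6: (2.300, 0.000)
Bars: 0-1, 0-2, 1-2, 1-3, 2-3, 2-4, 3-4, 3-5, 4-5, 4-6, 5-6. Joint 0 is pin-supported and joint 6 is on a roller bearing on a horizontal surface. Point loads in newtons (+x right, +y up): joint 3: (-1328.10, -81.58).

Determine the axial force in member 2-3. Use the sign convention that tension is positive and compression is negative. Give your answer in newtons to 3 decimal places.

-1179.729

N=7 nodes, M=11 members, R=3 reactions → 2N=14, M+R=14
member 0 (0-1): L=1.9633, (cx,cy)=(0.1966,0.9805)
member 1 (0-2): L=0.7220, (cx,cy)=(1.0000,0.0000)
member 2 (1-2): L=1.9541, (cx,cy)=(0.1719,-0.9851)
member 3 (1-3): L=0.7179, (cx,cy)=(0.9918,-0.1281)
member 4 (2-3): L=1.8712, (cx,cy)=(0.2009,0.9796)
member 5 (2-4): L=0.7990, (cx,cy)=(1.0000,0.0000)
member 6 (3-4): L=1.8812, (cx,cy)=(0.2249,-0.9744)
member 7 (3-5): L=0.7988, (cx,cy)=(0.9577,0.2879)
member 8 (4-5): L=2.0912, (cx,cy)=(0.1635,0.9865)
member 9 (4-6): L=0.7790, (cx,cy)=(1.0000,0.0000)
member 10 (5-6): L=2.1088, (cx,cy)=(0.2072,-0.9783)
solve A·x = −loads:
  F[0-1] = -1122.9902 N (compression)
  F[0-2] = -1107.3135 N (compression)
  F[1-2] = +1173.1376 N (tension)
  F[1-3] = -426.0151 N (compression)
  F[2-3] = -1179.7287 N (compression)
  F[2-4] = -668.5378 N (compression)
  F[3-4] = +1171.3007 N (tension)
  F[3-5] = +423.0753 N (tension)
  F[4-5] = -1156.8817 N (compression)
  F[4-6] = -215.9565 N (compression)
  F[5-6] = +1042.1141 N (tension)
  Rx@0 = +1328.1000 N
  Ry@0 = +1101.0724 N
  Ry@6 = -1019.4924 N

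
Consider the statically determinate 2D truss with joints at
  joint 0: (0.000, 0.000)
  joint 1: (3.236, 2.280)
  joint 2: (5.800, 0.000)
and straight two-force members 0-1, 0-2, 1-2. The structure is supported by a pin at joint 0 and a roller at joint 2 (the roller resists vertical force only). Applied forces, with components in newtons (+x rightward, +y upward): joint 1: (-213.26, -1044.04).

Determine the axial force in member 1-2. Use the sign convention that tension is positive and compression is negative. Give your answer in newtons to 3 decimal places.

-750.433

N=3 nodes, M=3 members, R=3 reactions → 2N=6, M+R=6
member 0 (0-1): L=3.9585, (cx,cy)=(0.8175,0.5760)
member 1 (0-2): L=5.8000, (cx,cy)=(1.0000,0.0000)
member 2 (1-2): L=3.4311, (cx,cy)=(0.7473,-0.6645)
solve A·x = −loads:
  F[0-1] = -946.8757 N (compression)
  F[0-2] = +560.7840 N (tension)
  F[1-2] = -750.4329 N (compression)
  Rx@0 = +213.2600 N
  Ry@0 = +545.3709 N
  Ry@2 = +498.6691 N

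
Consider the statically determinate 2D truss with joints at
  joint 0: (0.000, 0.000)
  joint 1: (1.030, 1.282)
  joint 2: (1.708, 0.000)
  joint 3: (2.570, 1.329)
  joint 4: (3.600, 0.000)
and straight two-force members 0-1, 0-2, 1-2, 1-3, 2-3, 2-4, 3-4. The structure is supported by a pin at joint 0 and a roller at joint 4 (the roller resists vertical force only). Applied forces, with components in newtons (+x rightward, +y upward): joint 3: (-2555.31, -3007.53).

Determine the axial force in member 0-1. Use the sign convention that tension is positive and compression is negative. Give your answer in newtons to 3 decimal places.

N=5 nodes, M=7 members, R=3 reactions → 2N=10, M+R=10
member 0 (0-1): L=1.6445, (cx,cy)=(0.6263,0.7796)
member 1 (0-2): L=1.7080, (cx,cy)=(1.0000,0.0000)
member 2 (1-2): L=1.4502, (cx,cy)=(0.4675,-0.8840)
member 3 (1-3): L=1.5407, (cx,cy)=(0.9995,0.0305)
member 4 (2-3): L=1.5841, (cx,cy)=(0.5442,0.8390)
member 5 (2-4): L=1.8920, (cx,cy)=(1.0000,0.0000)
member 6 (3-4): L=1.6814, (cx,cy)=(0.6126,-0.7904)
solve A·x = −loads:
  F[0-1] = -2313.8931 N (compression)
  F[0-2] = -1106.0606 N (compression)
  F[1-2] = +1958.8963 N (tension)
  F[1-3] = -2366.1493 N (compression)
  F[2-3] = -2063.9937 N (compression)
  F[2-4] = +932.8955 N (tension)
  F[3-4] = -1522.8935 N (compression)
  Rx@0 = +2555.3100 N
  Ry@0 = +1803.8230 N
  Ry@4 = +1203.7070 N

-2313.893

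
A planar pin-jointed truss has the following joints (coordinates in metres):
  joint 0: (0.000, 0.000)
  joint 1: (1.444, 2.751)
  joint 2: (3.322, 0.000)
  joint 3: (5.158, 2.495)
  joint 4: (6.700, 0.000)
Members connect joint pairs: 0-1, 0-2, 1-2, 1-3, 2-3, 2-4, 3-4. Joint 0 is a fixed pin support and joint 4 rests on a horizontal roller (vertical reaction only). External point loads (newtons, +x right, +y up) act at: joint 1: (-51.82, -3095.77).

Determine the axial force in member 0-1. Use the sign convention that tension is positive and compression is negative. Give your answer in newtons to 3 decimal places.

-2766.822

N=5 nodes, M=7 members, R=3 reactions → 2N=10, M+R=10
member 0 (0-1): L=3.1069, (cx,cy)=(0.4648,0.8854)
member 1 (0-2): L=3.3220, (cx,cy)=(1.0000,0.0000)
member 2 (1-2): L=3.3309, (cx,cy)=(0.5638,-0.8259)
member 3 (1-3): L=3.7228, (cx,cy)=(0.9976,-0.0688)
member 4 (2-3): L=3.0977, (cx,cy)=(0.5927,0.8054)
member 5 (2-4): L=3.3780, (cx,cy)=(1.0000,0.0000)
member 6 (3-4): L=2.9331, (cx,cy)=(0.5257,-0.8507)
solve A·x = −loads:
  F[0-1] = -2766.8222 N (compression)
  F[0-2] = +1234.1008 N (tension)
  F[1-2] = -712.6265 N (compression)
  F[1-3] = -834.2884 N (compression)
  F[2-3] = +730.7418 N (tension)
  F[2-4] = +399.2084 N (tension)
  F[3-4] = -759.3377 N (compression)
  Rx@0 = +51.8200 N
  Ry@0 = +2449.8394 N
  Ry@4 = +645.9306 N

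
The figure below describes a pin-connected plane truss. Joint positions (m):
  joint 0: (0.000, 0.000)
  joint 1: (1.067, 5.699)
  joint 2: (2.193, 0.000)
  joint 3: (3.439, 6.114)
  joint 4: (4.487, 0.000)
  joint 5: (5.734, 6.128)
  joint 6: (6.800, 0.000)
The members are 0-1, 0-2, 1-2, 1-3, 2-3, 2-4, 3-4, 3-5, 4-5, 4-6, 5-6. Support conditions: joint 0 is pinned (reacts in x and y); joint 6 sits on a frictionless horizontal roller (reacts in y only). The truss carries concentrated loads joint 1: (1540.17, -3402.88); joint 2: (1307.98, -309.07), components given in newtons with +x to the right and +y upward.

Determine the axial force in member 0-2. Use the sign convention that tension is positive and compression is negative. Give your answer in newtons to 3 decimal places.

3182.821

N=7 nodes, M=11 members, R=3 reactions → 2N=14, M+R=14
member 0 (0-1): L=5.7980, (cx,cy)=(0.1840,0.9829)
member 1 (0-2): L=2.1930, (cx,cy)=(1.0000,0.0000)
member 2 (1-2): L=5.8092, (cx,cy)=(0.1938,-0.9810)
member 3 (1-3): L=2.4080, (cx,cy)=(0.9850,0.1723)
member 4 (2-3): L=6.2397, (cx,cy)=(0.1997,0.9799)
member 5 (2-4): L=2.2940, (cx,cy)=(1.0000,0.0000)
member 6 (3-4): L=6.2032, (cx,cy)=(0.1689,-0.9856)
member 7 (3-5): L=2.2950, (cx,cy)=(1.0000,0.0061)
member 8 (4-5): L=6.2536, (cx,cy)=(0.1994,0.9799)
member 9 (4-6): L=2.3130, (cx,cy)=(1.0000,0.0000)
member 10 (5-6): L=6.2200, (cx,cy)=(0.1714,-0.9852)
solve A·x = −loads:
  F[0-1] = -1818.5843 N (compression)
  F[0-2] = +3182.8208 N (tension)
  F[1-2] = -1914.7533 N (compression)
  F[1-3] = -1526.5423 N (compression)
  F[2-3] = +2232.4737 N (tension)
  F[2-4] = +1057.8988 N (tension)
  F[3-4] = -1956.9930 N (compression)
  F[3-5] = -727.2864 N (compression)
  F[4-5] = +1968.3930 N (tension)
  F[4-6] = +334.7646 N (tension)
  F[5-6] = -1953.3254 N (compression)
  Rx@0 = -2848.1500 N
  Ry@0 = +1787.5247 N
  Ry@6 = +1924.4253 N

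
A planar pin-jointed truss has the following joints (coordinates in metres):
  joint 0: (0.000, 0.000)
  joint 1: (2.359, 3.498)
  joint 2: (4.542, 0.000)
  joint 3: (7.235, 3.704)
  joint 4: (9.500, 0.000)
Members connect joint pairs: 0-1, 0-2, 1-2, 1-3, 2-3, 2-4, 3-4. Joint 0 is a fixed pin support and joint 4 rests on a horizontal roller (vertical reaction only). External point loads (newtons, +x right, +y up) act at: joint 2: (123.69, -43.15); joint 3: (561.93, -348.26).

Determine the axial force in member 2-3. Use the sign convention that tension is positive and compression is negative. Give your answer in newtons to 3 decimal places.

N=5 nodes, M=7 members, R=3 reactions → 2N=10, M+R=10
member 0 (0-1): L=4.2191, (cx,cy)=(0.5591,0.8291)
member 1 (0-2): L=4.5420, (cx,cy)=(1.0000,0.0000)
member 2 (1-2): L=4.1233, (cx,cy)=(0.5294,-0.8484)
member 3 (1-3): L=4.8803, (cx,cy)=(0.9991,0.0422)
member 4 (2-3): L=4.5795, (cx,cy)=(0.5881,0.8088)
member 5 (2-4): L=4.9580, (cx,cy)=(1.0000,0.0000)
member 6 (3-4): L=4.3416, (cx,cy)=(0.5217,-0.8531)
solve A·x = −loads:
  F[0-1] = +136.9477 N (tension)
  F[0-2] = +609.0494 N (tension)
  F[1-2] = -126.6841 N (compression)
  F[1-3] = +143.7693 N (tension)
  F[2-3] = +186.2251 N (tension)
  F[2-4] = +308.7783 N (tension)
  F[3-4] = -591.8782 N (compression)
  Rx@0 = -685.6200 N
  Ry@0 = -113.5413 N
  Ry@4 = +504.9513 N

186.225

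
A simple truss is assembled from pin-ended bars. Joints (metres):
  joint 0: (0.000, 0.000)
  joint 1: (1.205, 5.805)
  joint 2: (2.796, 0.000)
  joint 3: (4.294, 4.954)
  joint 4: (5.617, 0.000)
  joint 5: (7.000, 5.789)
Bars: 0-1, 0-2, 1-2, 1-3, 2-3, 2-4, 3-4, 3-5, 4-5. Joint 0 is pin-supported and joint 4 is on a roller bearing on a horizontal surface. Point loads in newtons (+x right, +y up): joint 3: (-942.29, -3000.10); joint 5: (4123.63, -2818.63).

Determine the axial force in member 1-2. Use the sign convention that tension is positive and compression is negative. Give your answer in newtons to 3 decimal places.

N=6 nodes, M=9 members, R=3 reactions → 2N=12, M+R=12
member 0 (0-1): L=5.9287, (cx,cy)=(0.2032,0.9791)
member 1 (0-2): L=2.7960, (cx,cy)=(1.0000,0.0000)
member 2 (1-2): L=6.0191, (cx,cy)=(0.2643,-0.9644)
member 3 (1-3): L=3.2041, (cx,cy)=(0.9641,-0.2656)
member 4 (2-3): L=5.1755, (cx,cy)=(0.2894,0.9572)
member 5 (2-4): L=2.8210, (cx,cy)=(1.0000,0.0000)
member 6 (3-4): L=5.1276, (cx,cy)=(0.2580,-0.9661)
member 7 (3-5): L=2.8319, (cx,cy)=(0.9555,0.2949)
member 8 (4-5): L=5.9519, (cx,cy)=(0.2324,0.9726)
solve A·x = −loads:
  F[0-1] = +3478.8109 N (tension)
  F[0-2] = +2474.2822 N (tension)
  F[1-2] = -4038.7352 N (compression)
  F[1-3] = +1840.7130 N (tension)
  F[2-3] = +4069.2699 N (tension)
  F[2-4] = +228.9338 N (tension)
  F[3-4] = -4976.7745 N (compression)
  F[3-5] = +5419.7271 N (tension)
  F[4-5] = -4540.9527 N (compression)
  Rx@0 = -3181.3400 N
  Ry@0 = -3406.1995 N
  Ry@4 = +9224.9295 N

-4038.735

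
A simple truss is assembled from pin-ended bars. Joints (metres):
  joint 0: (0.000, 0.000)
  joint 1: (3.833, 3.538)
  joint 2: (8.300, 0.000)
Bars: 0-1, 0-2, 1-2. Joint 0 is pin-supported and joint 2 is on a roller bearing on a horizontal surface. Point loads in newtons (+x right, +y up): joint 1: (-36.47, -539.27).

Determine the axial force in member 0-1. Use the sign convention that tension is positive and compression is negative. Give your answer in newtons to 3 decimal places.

-450.823

N=3 nodes, M=3 members, R=3 reactions → 2N=6, M+R=6
member 0 (0-1): L=5.2163, (cx,cy)=(0.7348,0.6783)
member 1 (0-2): L=8.3000, (cx,cy)=(1.0000,0.0000)
member 2 (1-2): L=5.6984, (cx,cy)=(0.7839,-0.6209)
solve A·x = −loads:
  F[0-1] = -450.8230 N (compression)
  F[0-2] = +294.8029 N (tension)
  F[1-2] = -376.0687 N (compression)
  Rx@0 = +36.4700 N
  Ry@0 = +305.7771 N
  Ry@2 = +233.4929 N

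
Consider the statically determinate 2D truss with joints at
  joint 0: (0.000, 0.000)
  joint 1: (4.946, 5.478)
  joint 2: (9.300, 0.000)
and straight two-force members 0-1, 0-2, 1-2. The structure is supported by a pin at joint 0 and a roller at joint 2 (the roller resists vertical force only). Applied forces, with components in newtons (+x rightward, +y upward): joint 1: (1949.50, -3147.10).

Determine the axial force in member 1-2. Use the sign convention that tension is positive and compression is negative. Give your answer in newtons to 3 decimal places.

-3604.846

N=3 nodes, M=3 members, R=3 reactions → 2N=6, M+R=6
member 0 (0-1): L=7.3805, (cx,cy)=(0.6701,0.7422)
member 1 (0-2): L=9.3000, (cx,cy)=(1.0000,0.0000)
member 2 (1-2): L=6.9976, (cx,cy)=(0.6222,-0.7828)
solve A·x = −loads:
  F[0-1] = -437.9591 N (compression)
  F[0-2] = +2242.9968 N (tension)
  F[1-2] = -3604.8456 N (compression)
  Rx@0 = -1949.5000 N
  Ry@0 = +325.0658 N
  Ry@2 = +2822.0342 N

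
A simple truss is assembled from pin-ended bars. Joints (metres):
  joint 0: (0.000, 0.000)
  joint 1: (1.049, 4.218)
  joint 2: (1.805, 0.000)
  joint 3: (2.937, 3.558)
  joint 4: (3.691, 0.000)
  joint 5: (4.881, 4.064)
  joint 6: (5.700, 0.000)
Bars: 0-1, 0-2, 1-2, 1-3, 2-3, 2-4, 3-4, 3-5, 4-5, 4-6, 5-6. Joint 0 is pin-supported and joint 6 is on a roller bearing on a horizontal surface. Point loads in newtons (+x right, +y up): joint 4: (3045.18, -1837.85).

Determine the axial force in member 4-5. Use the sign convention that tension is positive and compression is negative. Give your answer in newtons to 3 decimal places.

1412.783

N=7 nodes, M=11 members, R=3 reactions → 2N=14, M+R=14
member 0 (0-1): L=4.3465, (cx,cy)=(0.2413,0.9704)
member 1 (0-2): L=1.8050, (cx,cy)=(1.0000,0.0000)
member 2 (1-2): L=4.2852, (cx,cy)=(0.1764,-0.9843)
member 3 (1-3): L=2.0000, (cx,cy)=(0.9440,-0.3300)
member 4 (2-3): L=3.7337, (cx,cy)=(0.3032,0.9529)
member 5 (2-4): L=1.8860, (cx,cy)=(1.0000,0.0000)
member 6 (3-4): L=3.6370, (cx,cy)=(0.2073,-0.9783)
member 7 (3-5): L=2.0088, (cx,cy)=(0.9678,0.2519)
member 8 (4-5): L=4.2346, (cx,cy)=(0.2810,0.9597)
member 9 (4-6): L=2.0090, (cx,cy)=(1.0000,0.0000)
member 10 (5-6): L=4.1457, (cx,cy)=(0.1976,-0.9803)
solve A·x = −loads:
  F[0-1] = -667.4929 N (compression)
  F[0-2] = +3206.2757 N (tension)
  F[1-2] = +763.1090 N (tension)
  F[1-3] = -313.2725 N (compression)
  F[2-3] = -788.2398 N (compression)
  F[2-4] = +3579.8836 N (tension)
  F[3-4] = +492.7019 N (tension)
  F[3-5] = -658.0667 N (compression)
  F[4-5] = +1412.7827 N (tension)
  F[4-6] = +239.8333 N (tension)
  F[5-6] = -1214.0143 N (compression)
  Rx@0 = -3045.1800 N
  Ry@0 = +647.7615 N
  Ry@6 = +1190.0885 N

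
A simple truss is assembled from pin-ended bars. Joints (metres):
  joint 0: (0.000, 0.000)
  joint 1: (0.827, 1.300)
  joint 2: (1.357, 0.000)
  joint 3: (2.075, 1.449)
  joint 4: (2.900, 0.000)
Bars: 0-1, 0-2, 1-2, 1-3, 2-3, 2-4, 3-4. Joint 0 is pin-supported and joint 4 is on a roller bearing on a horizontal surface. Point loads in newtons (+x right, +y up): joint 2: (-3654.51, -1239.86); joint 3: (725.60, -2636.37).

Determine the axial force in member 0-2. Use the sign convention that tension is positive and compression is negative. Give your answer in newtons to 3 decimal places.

-2262.766

N=5 nodes, M=7 members, R=3 reactions → 2N=10, M+R=10
member 0 (0-1): L=1.5408, (cx,cy)=(0.5367,0.8437)
member 1 (0-2): L=1.3570, (cx,cy)=(1.0000,0.0000)
member 2 (1-2): L=1.4039, (cx,cy)=(0.3775,-0.9260)
member 3 (1-3): L=1.2569, (cx,cy)=(0.9929,0.1185)
member 4 (2-3): L=1.6171, (cx,cy)=(0.4440,0.8960)
member 5 (2-4): L=1.5430, (cx,cy)=(1.0000,0.0000)
member 6 (3-4): L=1.6674, (cx,cy)=(0.4948,-0.8690)
solve A·x = −loads:
  F[0-1] = -1241.0707 N (compression)
  F[0-2] = -2262.7659 N (compression)
  F[1-2] = +996.4353 N (tension)
  F[1-3] = -1049.7239 N (compression)
  F[2-3] = +353.9626 N (tension)
  F[2-4] = +1610.7638 N (tension)
  F[3-4] = -3255.5020 N (compression)
  Rx@0 = +2928.9100 N
  Ry@0 = +1047.1430 N
  Ry@4 = +2829.0870 N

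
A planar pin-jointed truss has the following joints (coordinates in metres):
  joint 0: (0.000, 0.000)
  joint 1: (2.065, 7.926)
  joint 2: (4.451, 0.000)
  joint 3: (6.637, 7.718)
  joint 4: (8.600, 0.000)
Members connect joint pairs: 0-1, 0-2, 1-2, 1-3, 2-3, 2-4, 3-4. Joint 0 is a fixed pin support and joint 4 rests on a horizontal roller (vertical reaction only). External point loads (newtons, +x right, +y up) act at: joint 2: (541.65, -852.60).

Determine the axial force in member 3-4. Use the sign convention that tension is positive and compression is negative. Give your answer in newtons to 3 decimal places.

N=5 nodes, M=7 members, R=3 reactions → 2N=10, M+R=10
member 0 (0-1): L=8.1906, (cx,cy)=(0.2521,0.9677)
member 1 (0-2): L=4.4510, (cx,cy)=(1.0000,0.0000)
member 2 (1-2): L=8.2773, (cx,cy)=(0.2883,-0.9576)
member 3 (1-3): L=4.5767, (cx,cy)=(0.9990,-0.0454)
member 4 (2-3): L=8.0216, (cx,cy)=(0.2725,0.9622)
member 5 (2-4): L=4.1490, (cx,cy)=(1.0000,0.0000)
member 6 (3-4): L=7.9637, (cx,cy)=(0.2465,-0.9691)
solve A·x = −loads:
  F[0-1] = -425.0610 N (compression)
  F[0-2] = +648.8158 N (tension)
  F[1-2] = +440.6905 N (tension)
  F[1-3] = -234.4400 N (compression)
  F[2-3] = +447.5545 N (tension)
  F[2-4] = +112.2329 N (tension)
  F[3-4] = -455.3191 N (compression)
  Rx@0 = -541.6500 N
  Ry@0 = +411.3299 N
  Ry@4 = +441.2701 N

-455.319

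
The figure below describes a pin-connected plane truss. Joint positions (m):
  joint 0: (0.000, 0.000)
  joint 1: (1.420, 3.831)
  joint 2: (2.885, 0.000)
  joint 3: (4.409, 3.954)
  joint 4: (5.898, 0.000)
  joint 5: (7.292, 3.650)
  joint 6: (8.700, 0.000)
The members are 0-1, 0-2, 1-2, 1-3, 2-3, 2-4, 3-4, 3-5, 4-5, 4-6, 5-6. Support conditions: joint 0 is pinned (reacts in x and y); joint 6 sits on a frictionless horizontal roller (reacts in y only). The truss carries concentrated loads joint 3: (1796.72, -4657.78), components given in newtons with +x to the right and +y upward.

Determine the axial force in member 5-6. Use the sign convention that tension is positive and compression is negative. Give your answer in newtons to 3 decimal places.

N=7 nodes, M=11 members, R=3 reactions → 2N=14, M+R=14
member 0 (0-1): L=4.0857, (cx,cy)=(0.3476,0.9377)
member 1 (0-2): L=2.8850, (cx,cy)=(1.0000,0.0000)
member 2 (1-2): L=4.1016, (cx,cy)=(0.3572,-0.9340)
member 3 (1-3): L=2.9915, (cx,cy)=(0.9992,0.0411)
member 4 (2-3): L=4.2375, (cx,cy)=(0.3596,0.9331)
member 5 (2-4): L=3.0130, (cx,cy)=(1.0000,0.0000)
member 6 (3-4): L=4.2251, (cx,cy)=(0.3524,-0.9358)
member 7 (3-5): L=2.8990, (cx,cy)=(0.9945,-0.1049)
member 8 (4-5): L=3.9071, (cx,cy)=(0.3568,0.9342)
member 9 (4-6): L=2.8020, (cx,cy)=(1.0000,0.0000)
member 10 (5-6): L=3.9122, (cx,cy)=(0.3599,-0.9330)
solve A·x = −loads:
  F[0-1] = -1579.1697 N (compression)
  F[0-2] = +2345.5659 N (tension)
  F[1-2] = +1536.9323 N (tension)
  F[1-3] = -1098.7385 N (compression)
  F[2-3] = -1538.4891 N (compression)
  F[2-4] = +3447.8364 N (tension)
  F[3-4] = -3130.6956 N (compression)
  F[3-5] = -2357.5148 N (compression)
  F[4-5] = +3136.2405 N (tension)
  F[4-6] = +1225.5600 N (tension)
  F[5-6] = -3405.2429 N (compression)
  Rx@0 = -1796.7200 N
  Ry@0 = +1480.7245 N
  Ry@6 = +3177.0555 N

-3405.243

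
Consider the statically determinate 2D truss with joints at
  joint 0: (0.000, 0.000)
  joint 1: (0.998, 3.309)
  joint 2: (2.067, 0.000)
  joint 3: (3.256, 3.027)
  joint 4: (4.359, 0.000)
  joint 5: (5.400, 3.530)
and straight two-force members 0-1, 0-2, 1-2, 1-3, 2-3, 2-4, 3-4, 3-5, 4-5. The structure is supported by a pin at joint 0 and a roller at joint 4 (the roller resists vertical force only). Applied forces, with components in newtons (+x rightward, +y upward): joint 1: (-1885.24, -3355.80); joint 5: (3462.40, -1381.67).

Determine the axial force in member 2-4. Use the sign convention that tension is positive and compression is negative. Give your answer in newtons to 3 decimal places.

N=6 nodes, M=9 members, R=3 reactions → 2N=12, M+R=12
member 0 (0-1): L=3.4562, (cx,cy)=(0.2888,0.9574)
member 1 (0-2): L=2.0670, (cx,cy)=(1.0000,0.0000)
member 2 (1-2): L=3.4774, (cx,cy)=(0.3074,-0.9516)
member 3 (1-3): L=2.2755, (cx,cy)=(0.9923,-0.1239)
member 4 (2-3): L=3.2521, (cx,cy)=(0.3656,0.9308)
member 5 (2-4): L=2.2920, (cx,cy)=(1.0000,0.0000)
member 6 (3-4): L=3.2217, (cx,cy)=(0.3424,-0.9396)
member 7 (3-5): L=2.2022, (cx,cy)=(0.9736,0.2284)
member 8 (4-5): L=3.6803, (cx,cy)=(0.2829,0.9592)
solve A·x = −loads:
  F[0-1] = -924.0873 N (compression)
  F[0-2] = +1843.9943 N (tension)
  F[1-2] = -2927.3405 N (compression)
  F[1-3] = +2537.8760 N (tension)
  F[2-3] = +2992.7754 N (tension)
  F[2-4] = -150.0856 N (compression)
  F[3-4] = -1591.8966 N (compression)
  F[3-5] = +4270.3808 N (tension)
  F[4-5] = -2457.4088 N (compression)
  Rx@0 = -1577.1600 N
  Ry@0 = +884.7241 N
  Ry@4 = +3852.7459 N

-150.086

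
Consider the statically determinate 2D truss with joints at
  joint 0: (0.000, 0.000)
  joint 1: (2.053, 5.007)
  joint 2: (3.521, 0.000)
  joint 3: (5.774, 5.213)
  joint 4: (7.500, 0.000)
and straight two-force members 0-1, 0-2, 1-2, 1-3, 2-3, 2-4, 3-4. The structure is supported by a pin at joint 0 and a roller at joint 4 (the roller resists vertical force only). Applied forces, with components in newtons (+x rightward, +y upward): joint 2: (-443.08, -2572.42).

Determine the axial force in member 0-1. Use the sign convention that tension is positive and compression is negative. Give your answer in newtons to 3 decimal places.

N=5 nodes, M=7 members, R=3 reactions → 2N=10, M+R=10
member 0 (0-1): L=5.4115, (cx,cy)=(0.3794,0.9252)
member 1 (0-2): L=3.5210, (cx,cy)=(1.0000,0.0000)
member 2 (1-2): L=5.2178, (cx,cy)=(0.2813,-0.9596)
member 3 (1-3): L=3.7267, (cx,cy)=(0.9985,0.0553)
member 4 (2-3): L=5.6790, (cx,cy)=(0.3967,0.9179)
member 5 (2-4): L=3.9790, (cx,cy)=(1.0000,0.0000)
member 6 (3-4): L=5.4913, (cx,cy)=(0.3143,-0.9493)
solve A·x = −loads:
  F[0-1] = -1475.0221 N (compression)
  F[0-2] = +116.5048 N (tension)
  F[1-2] = +1367.7192 N (tension)
  F[1-3] = -945.8339 N (compression)
  F[2-3] = +1372.5845 N (tension)
  F[2-4] = +399.8524 N (tension)
  F[3-4] = -1272.1390 N (compression)
  Rx@0 = +443.0800 N
  Ry@0 = +1364.7546 N
  Ry@4 = +1207.6654 N

-1475.022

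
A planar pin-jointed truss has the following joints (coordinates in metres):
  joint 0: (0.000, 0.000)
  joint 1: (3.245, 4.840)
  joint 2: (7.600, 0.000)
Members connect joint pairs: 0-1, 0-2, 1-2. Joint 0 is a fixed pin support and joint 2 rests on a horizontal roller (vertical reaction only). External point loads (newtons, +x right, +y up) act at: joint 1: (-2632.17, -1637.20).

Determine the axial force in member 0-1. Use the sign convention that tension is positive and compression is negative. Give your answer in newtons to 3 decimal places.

-3147.664

N=3 nodes, M=3 members, R=3 reactions → 2N=6, M+R=6
member 0 (0-1): L=5.8271, (cx,cy)=(0.5569,0.8306)
member 1 (0-2): L=7.6000, (cx,cy)=(1.0000,0.0000)
member 2 (1-2): L=6.5109, (cx,cy)=(0.6689,-0.7434)
solve A·x = −loads:
  F[0-1] = -3147.6643 N (compression)
  F[0-2] = -879.3099 N (compression)
  F[1-2] = +1314.6007 N (tension)
  Rx@0 = +2632.1700 N
  Ry@0 = +2614.4354 N
  Ry@2 = -977.2354 N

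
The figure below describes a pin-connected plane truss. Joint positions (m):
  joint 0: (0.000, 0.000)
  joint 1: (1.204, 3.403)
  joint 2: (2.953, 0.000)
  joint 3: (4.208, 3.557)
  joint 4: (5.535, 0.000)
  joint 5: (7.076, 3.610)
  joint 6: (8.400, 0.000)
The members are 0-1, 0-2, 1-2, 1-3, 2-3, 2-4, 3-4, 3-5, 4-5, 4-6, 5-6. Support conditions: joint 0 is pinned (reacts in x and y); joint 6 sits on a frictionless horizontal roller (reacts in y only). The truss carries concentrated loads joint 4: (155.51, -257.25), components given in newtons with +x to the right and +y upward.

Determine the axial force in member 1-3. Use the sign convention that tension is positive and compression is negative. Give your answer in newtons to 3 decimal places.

N=7 nodes, M=11 members, R=3 reactions → 2N=14, M+R=14
member 0 (0-1): L=3.6097, (cx,cy)=(0.3335,0.9427)
member 1 (0-2): L=2.9530, (cx,cy)=(1.0000,0.0000)
member 2 (1-2): L=3.8261, (cx,cy)=(0.4571,-0.8894)
member 3 (1-3): L=3.0079, (cx,cy)=(0.9987,0.0512)
member 4 (2-3): L=3.7719, (cx,cy)=(0.3327,0.9430)
member 5 (2-4): L=2.5820, (cx,cy)=(1.0000,0.0000)
member 6 (3-4): L=3.7965, (cx,cy)=(0.3495,-0.9369)
member 7 (3-5): L=2.8685, (cx,cy)=(0.9998,0.0185)
member 8 (4-5): L=3.9251, (cx,cy)=(0.3926,0.9197)
member 9 (4-6): L=2.8650, (cx,cy)=(1.0000,0.0000)
member 10 (5-6): L=3.8451, (cx,cy)=(0.3443,-0.9388)
solve A·x = −loads:
  F[0-1] = -93.0704 N (compression)
  F[0-2] = +186.5531 N (tension)
  F[1-2] = +94.3749 N (tension)
  F[1-3] = -74.2810 N (compression)
  F[2-3] = -89.0089 N (compression)
  F[2-4] = +259.3089 N (tension)
  F[3-4] = +90.9731 N (tension)
  F[3-5] = -135.6203 N (compression)
  F[4-5] = +187.0318 N (tension)
  F[4-6] = +62.1691 N (tension)
  F[5-6] = -180.5503 N (compression)
  Rx@0 = -155.5100 N
  Ry@0 = +87.7406 N
  Ry@6 = +169.5094 N

-74.281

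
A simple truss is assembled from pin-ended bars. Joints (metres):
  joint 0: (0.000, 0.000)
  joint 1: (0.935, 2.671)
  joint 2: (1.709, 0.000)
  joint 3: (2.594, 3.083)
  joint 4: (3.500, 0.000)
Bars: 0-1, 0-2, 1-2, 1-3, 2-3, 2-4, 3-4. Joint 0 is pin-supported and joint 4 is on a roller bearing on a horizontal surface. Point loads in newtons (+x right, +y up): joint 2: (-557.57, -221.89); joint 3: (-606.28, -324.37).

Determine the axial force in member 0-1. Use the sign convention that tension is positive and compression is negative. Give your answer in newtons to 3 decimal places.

-775.083

N=5 nodes, M=7 members, R=3 reactions → 2N=10, M+R=10
member 0 (0-1): L=2.8299, (cx,cy)=(0.3304,0.9438)
member 1 (0-2): L=1.7090, (cx,cy)=(1.0000,0.0000)
member 2 (1-2): L=2.7809, (cx,cy)=(0.2783,-0.9605)
member 3 (1-3): L=1.7094, (cx,cy)=(0.9705,0.2410)
member 4 (2-3): L=3.2075, (cx,cy)=(0.2759,0.9612)
member 5 (2-4): L=1.7910, (cx,cy)=(1.0000,0.0000)
member 6 (3-4): L=3.2134, (cx,cy)=(0.2819,-0.9594)
solve A·x = −loads:
  F[0-1] = -775.0831 N (compression)
  F[0-2] = -907.7644 N (compression)
  F[1-2] = +648.7515 N (tension)
  F[1-3] = -449.9154 N (compression)
  F[2-3] = -417.4305 N (compression)
  F[2-4] = -54.4528 N (compression)
  F[3-4] = +193.1312 N (tension)
  Rx@0 = +1163.8500 N
  Ry@0 = +731.5558 N
  Ry@4 = -185.2958 N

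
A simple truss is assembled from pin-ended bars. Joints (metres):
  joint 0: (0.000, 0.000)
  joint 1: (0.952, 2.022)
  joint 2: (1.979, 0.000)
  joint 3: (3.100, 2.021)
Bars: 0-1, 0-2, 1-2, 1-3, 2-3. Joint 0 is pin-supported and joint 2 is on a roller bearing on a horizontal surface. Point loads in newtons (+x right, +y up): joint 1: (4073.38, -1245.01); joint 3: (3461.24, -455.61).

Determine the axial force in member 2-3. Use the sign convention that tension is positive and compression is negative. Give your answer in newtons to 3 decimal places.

N=4 nodes, M=5 members, R=3 reactions → 2N=8, M+R=8
member 0 (0-1): L=2.2349, (cx,cy)=(0.4260,0.9047)
member 1 (0-2): L=1.9790, (cx,cy)=(1.0000,0.0000)
member 2 (1-2): L=2.2679, (cx,cy)=(0.4528,-0.8916)
member 3 (1-3): L=2.1480, (cx,cy)=(1.0000,-0.0005)
member 4 (2-3): L=2.3111, (cx,cy)=(0.4851,0.8745)
solve A·x = −loads:
  F[0-1] = +8078.1071 N (tension)
  F[0-2] = +4093.5934 N (tension)
  F[1-2] = -9595.5887 N (compression)
  F[1-3] = +3712.9975 N (tension)
  F[2-3] = -519.0279 N (compression)
  Rx@0 = -7534.6200 N
  Ry@0 = -7308.5669 N
  Ry@2 = +9009.1869 N

-519.028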